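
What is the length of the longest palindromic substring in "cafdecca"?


Input: "cafdecca"
Checking substrings for palindromes:
  [5:7] "cc" (len 2) => palindrome
Longest palindromic substring: "cc" with length 2

2


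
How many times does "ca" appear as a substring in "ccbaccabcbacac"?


Searching for "ca" in "ccbaccabcbacac"
Scanning each position:
  Position 0: "cc" => no
  Position 1: "cb" => no
  Position 2: "ba" => no
  Position 3: "ac" => no
  Position 4: "cc" => no
  Position 5: "ca" => MATCH
  Position 6: "ab" => no
  Position 7: "bc" => no
  Position 8: "cb" => no
  Position 9: "ba" => no
  Position 10: "ac" => no
  Position 11: "ca" => MATCH
  Position 12: "ac" => no
Total occurrences: 2

2


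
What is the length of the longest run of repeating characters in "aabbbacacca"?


Input: "aabbbacacca"
Scanning for longest run:
  Position 1 ('a'): continues run of 'a', length=2
  Position 2 ('b'): new char, reset run to 1
  Position 3 ('b'): continues run of 'b', length=2
  Position 4 ('b'): continues run of 'b', length=3
  Position 5 ('a'): new char, reset run to 1
  Position 6 ('c'): new char, reset run to 1
  Position 7 ('a'): new char, reset run to 1
  Position 8 ('c'): new char, reset run to 1
  Position 9 ('c'): continues run of 'c', length=2
  Position 10 ('a'): new char, reset run to 1
Longest run: 'b' with length 3

3


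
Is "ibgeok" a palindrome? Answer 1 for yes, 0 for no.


Input: ibgeok
Reversed: koegbi
  Compare pos 0 ('i') with pos 5 ('k'): MISMATCH
  Compare pos 1 ('b') with pos 4 ('o'): MISMATCH
  Compare pos 2 ('g') with pos 3 ('e'): MISMATCH
Result: not a palindrome

0


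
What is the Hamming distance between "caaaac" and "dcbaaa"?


Comparing "caaaac" and "dcbaaa" position by position:
  Position 0: 'c' vs 'd' => differ
  Position 1: 'a' vs 'c' => differ
  Position 2: 'a' vs 'b' => differ
  Position 3: 'a' vs 'a' => same
  Position 4: 'a' vs 'a' => same
  Position 5: 'c' vs 'a' => differ
Total differences (Hamming distance): 4

4


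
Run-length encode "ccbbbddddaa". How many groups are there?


Input: ccbbbddddaa
Scanning for consecutive runs:
  Group 1: 'c' x 2 (positions 0-1)
  Group 2: 'b' x 3 (positions 2-4)
  Group 3: 'd' x 4 (positions 5-8)
  Group 4: 'a' x 2 (positions 9-10)
Total groups: 4

4


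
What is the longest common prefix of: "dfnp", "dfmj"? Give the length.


Words: dfnp, dfmj
  Position 0: all 'd' => match
  Position 1: all 'f' => match
  Position 2: ('n', 'm') => mismatch, stop
LCP = "df" (length 2)

2


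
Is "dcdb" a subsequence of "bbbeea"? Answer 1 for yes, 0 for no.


Check if "dcdb" is a subsequence of "bbbeea"
Greedy scan:
  Position 0 ('b'): no match needed
  Position 1 ('b'): no match needed
  Position 2 ('b'): no match needed
  Position 3 ('e'): no match needed
  Position 4 ('e'): no match needed
  Position 5 ('a'): no match needed
Only matched 0/4 characters => not a subsequence

0


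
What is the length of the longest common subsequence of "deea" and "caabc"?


LCS of "deea" and "caabc"
DP table:
           c    a    a    b    c
      0    0    0    0    0    0
  d   0    0    0    0    0    0
  e   0    0    0    0    0    0
  e   0    0    0    0    0    0
  a   0    0    1    1    1    1
LCS length = dp[4][5] = 1

1


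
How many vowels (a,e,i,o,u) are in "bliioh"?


Input: bliioh
Checking each character:
  'b' at position 0: consonant
  'l' at position 1: consonant
  'i' at position 2: vowel (running total: 1)
  'i' at position 3: vowel (running total: 2)
  'o' at position 4: vowel (running total: 3)
  'h' at position 5: consonant
Total vowels: 3

3


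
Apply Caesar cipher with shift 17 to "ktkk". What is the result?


Caesar cipher: shift "ktkk" by 17
  'k' (pos 10) + 17 = pos 1 = 'b'
  't' (pos 19) + 17 = pos 10 = 'k'
  'k' (pos 10) + 17 = pos 1 = 'b'
  'k' (pos 10) + 17 = pos 1 = 'b'
Result: bkbb

bkbb


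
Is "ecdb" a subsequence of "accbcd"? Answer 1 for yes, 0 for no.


Check if "ecdb" is a subsequence of "accbcd"
Greedy scan:
  Position 0 ('a'): no match needed
  Position 1 ('c'): no match needed
  Position 2 ('c'): no match needed
  Position 3 ('b'): no match needed
  Position 4 ('c'): no match needed
  Position 5 ('d'): no match needed
Only matched 0/4 characters => not a subsequence

0


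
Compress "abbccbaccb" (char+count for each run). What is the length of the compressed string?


Input: abbccbaccb
Runs:
  'a' x 1 => "a1"
  'b' x 2 => "b2"
  'c' x 2 => "c2"
  'b' x 1 => "b1"
  'a' x 1 => "a1"
  'c' x 2 => "c2"
  'b' x 1 => "b1"
Compressed: "a1b2c2b1a1c2b1"
Compressed length: 14

14


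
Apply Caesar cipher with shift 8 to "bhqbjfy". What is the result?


Caesar cipher: shift "bhqbjfy" by 8
  'b' (pos 1) + 8 = pos 9 = 'j'
  'h' (pos 7) + 8 = pos 15 = 'p'
  'q' (pos 16) + 8 = pos 24 = 'y'
  'b' (pos 1) + 8 = pos 9 = 'j'
  'j' (pos 9) + 8 = pos 17 = 'r'
  'f' (pos 5) + 8 = pos 13 = 'n'
  'y' (pos 24) + 8 = pos 6 = 'g'
Result: jpyjrng

jpyjrng


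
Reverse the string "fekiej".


Input: fekiej
Reading characters right to left:
  Position 5: 'j'
  Position 4: 'e'
  Position 3: 'i'
  Position 2: 'k'
  Position 1: 'e'
  Position 0: 'f'
Reversed: jeikef

jeikef


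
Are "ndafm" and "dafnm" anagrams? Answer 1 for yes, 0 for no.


Strings: "ndafm", "dafnm"
Sorted first:  adfmn
Sorted second: adfmn
Sorted forms match => anagrams

1


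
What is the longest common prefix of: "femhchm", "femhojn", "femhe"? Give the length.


Words: femhchm, femhojn, femhe
  Position 0: all 'f' => match
  Position 1: all 'e' => match
  Position 2: all 'm' => match
  Position 3: all 'h' => match
  Position 4: ('c', 'o', 'e') => mismatch, stop
LCP = "femh" (length 4)

4


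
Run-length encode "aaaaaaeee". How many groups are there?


Input: aaaaaaeee
Scanning for consecutive runs:
  Group 1: 'a' x 6 (positions 0-5)
  Group 2: 'e' x 3 (positions 6-8)
Total groups: 2

2


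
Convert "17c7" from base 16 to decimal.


Input: "17c7" in base 16
Positional expansion:
  Digit '1' (value 1) x 16^3 = 4096
  Digit '7' (value 7) x 16^2 = 1792
  Digit 'c' (value 12) x 16^1 = 192
  Digit '7' (value 7) x 16^0 = 7
Sum = 6087

6087


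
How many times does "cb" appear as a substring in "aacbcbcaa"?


Searching for "cb" in "aacbcbcaa"
Scanning each position:
  Position 0: "aa" => no
  Position 1: "ac" => no
  Position 2: "cb" => MATCH
  Position 3: "bc" => no
  Position 4: "cb" => MATCH
  Position 5: "bc" => no
  Position 6: "ca" => no
  Position 7: "aa" => no
Total occurrences: 2

2


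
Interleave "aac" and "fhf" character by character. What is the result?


Interleaving "aac" and "fhf":
  Position 0: 'a' from first, 'f' from second => "af"
  Position 1: 'a' from first, 'h' from second => "ah"
  Position 2: 'c' from first, 'f' from second => "cf"
Result: afahcf

afahcf


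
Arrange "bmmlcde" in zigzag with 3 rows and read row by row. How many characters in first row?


Zigzag "bmmlcde" into 3 rows:
Placing characters:
  'b' => row 0
  'm' => row 1
  'm' => row 2
  'l' => row 1
  'c' => row 0
  'd' => row 1
  'e' => row 2
Rows:
  Row 0: "bc"
  Row 1: "mld"
  Row 2: "me"
First row length: 2

2


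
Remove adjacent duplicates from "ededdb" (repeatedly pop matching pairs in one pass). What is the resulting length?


Input: ededdb
Stack-based adjacent duplicate removal:
  Read 'e': push. Stack: e
  Read 'd': push. Stack: ed
  Read 'e': push. Stack: ede
  Read 'd': push. Stack: eded
  Read 'd': matches stack top 'd' => pop. Stack: ede
  Read 'b': push. Stack: edeb
Final stack: "edeb" (length 4)

4


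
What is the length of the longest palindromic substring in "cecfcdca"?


Input: "cecfcdca"
Checking substrings for palindromes:
  [0:3] "cec" (len 3) => palindrome
  [2:5] "cfc" (len 3) => palindrome
  [4:7] "cdc" (len 3) => palindrome
Longest palindromic substring: "cec" with length 3

3


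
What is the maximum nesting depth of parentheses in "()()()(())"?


Input: "()()()(())"
Tracking depth:
  Position 0 '(': depth becomes 1
  Position 1 ')': depth becomes 0
  Position 2 '(': depth becomes 1
  Position 3 ')': depth becomes 0
  Position 4 '(': depth becomes 1
  Position 5 ')': depth becomes 0
  Position 6 '(': depth becomes 1
  Position 7 '(': depth becomes 2
  Position 8 ')': depth becomes 1
  Position 9 ')': depth becomes 0
Maximum depth reached: 2

2


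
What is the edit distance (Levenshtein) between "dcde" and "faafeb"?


Computing edit distance: "dcde" -> "faafeb"
DP table:
           f    a    a    f    e    b
      0    1    2    3    4    5    6
  d   1    1    2    3    4    5    6
  c   2    2    2    3    4    5    6
  d   3    3    3    3    4    5    6
  e   4    4    4    4    4    4    5
Edit distance = dp[4][6] = 5

5


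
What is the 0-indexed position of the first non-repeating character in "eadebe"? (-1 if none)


Input: eadebe
Character frequencies:
  'a': 1
  'b': 1
  'd': 1
  'e': 3
Scanning left to right for freq == 1:
  Position 0 ('e'): freq=3, skip
  Position 1 ('a'): unique! => answer = 1

1


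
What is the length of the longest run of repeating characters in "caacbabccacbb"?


Input: "caacbabccacbb"
Scanning for longest run:
  Position 1 ('a'): new char, reset run to 1
  Position 2 ('a'): continues run of 'a', length=2
  Position 3 ('c'): new char, reset run to 1
  Position 4 ('b'): new char, reset run to 1
  Position 5 ('a'): new char, reset run to 1
  Position 6 ('b'): new char, reset run to 1
  Position 7 ('c'): new char, reset run to 1
  Position 8 ('c'): continues run of 'c', length=2
  Position 9 ('a'): new char, reset run to 1
  Position 10 ('c'): new char, reset run to 1
  Position 11 ('b'): new char, reset run to 1
  Position 12 ('b'): continues run of 'b', length=2
Longest run: 'a' with length 2

2


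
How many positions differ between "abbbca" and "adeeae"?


Comparing "abbbca" and "adeeae" position by position:
  Position 0: 'a' vs 'a' => same
  Position 1: 'b' vs 'd' => DIFFER
  Position 2: 'b' vs 'e' => DIFFER
  Position 3: 'b' vs 'e' => DIFFER
  Position 4: 'c' vs 'a' => DIFFER
  Position 5: 'a' vs 'e' => DIFFER
Positions that differ: 5

5


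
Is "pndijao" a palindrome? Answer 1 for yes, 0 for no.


Input: pndijao
Reversed: oajidnp
  Compare pos 0 ('p') with pos 6 ('o'): MISMATCH
  Compare pos 1 ('n') with pos 5 ('a'): MISMATCH
  Compare pos 2 ('d') with pos 4 ('j'): MISMATCH
Result: not a palindrome

0


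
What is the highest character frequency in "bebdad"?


Input: bebdad
Character counts:
  'a': 1
  'b': 2
  'd': 2
  'e': 1
Maximum frequency: 2

2


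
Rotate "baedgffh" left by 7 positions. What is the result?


Input: "baedgffh", rotate left by 7
First 7 characters: "baedgff"
Remaining characters: "h"
Concatenate remaining + first: "h" + "baedgff" = "hbaedgff"

hbaedgff


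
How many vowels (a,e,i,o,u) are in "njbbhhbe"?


Input: njbbhhbe
Checking each character:
  'n' at position 0: consonant
  'j' at position 1: consonant
  'b' at position 2: consonant
  'b' at position 3: consonant
  'h' at position 4: consonant
  'h' at position 5: consonant
  'b' at position 6: consonant
  'e' at position 7: vowel (running total: 1)
Total vowels: 1

1


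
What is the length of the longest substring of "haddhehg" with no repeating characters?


Input: "haddhehg"
Sliding window (track last position of each char):
  Position 0 ('h'): window [0,0] length 1 -- new best
  Position 1 ('a'): window [0,1] length 2 -- new best
  Position 2 ('d'): window [0,2] length 3 -- new best
  Position 3 ('d'): repeat (last at 2), move window start to 3
  Position 3 ('d'): window [3,3] length 1
  Position 4 ('h'): window [3,4] length 2
  Position 5 ('e'): window [3,5] length 3
  Position 6 ('h'): repeat (last at 4), move window start to 5
  Position 6 ('h'): window [5,6] length 2
  Position 7 ('g'): window [5,7] length 3
Longest substring with no repeats: "had" with length 3

3


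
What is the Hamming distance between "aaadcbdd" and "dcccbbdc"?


Comparing "aaadcbdd" and "dcccbbdc" position by position:
  Position 0: 'a' vs 'd' => differ
  Position 1: 'a' vs 'c' => differ
  Position 2: 'a' vs 'c' => differ
  Position 3: 'd' vs 'c' => differ
  Position 4: 'c' vs 'b' => differ
  Position 5: 'b' vs 'b' => same
  Position 6: 'd' vs 'd' => same
  Position 7: 'd' vs 'c' => differ
Total differences (Hamming distance): 6

6


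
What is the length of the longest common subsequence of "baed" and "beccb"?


LCS of "baed" and "beccb"
DP table:
           b    e    c    c    b
      0    0    0    0    0    0
  b   0    1    1    1    1    1
  a   0    1    1    1    1    1
  e   0    1    2    2    2    2
  d   0    1    2    2    2    2
LCS length = dp[4][5] = 2

2


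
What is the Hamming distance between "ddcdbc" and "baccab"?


Comparing "ddcdbc" and "baccab" position by position:
  Position 0: 'd' vs 'b' => differ
  Position 1: 'd' vs 'a' => differ
  Position 2: 'c' vs 'c' => same
  Position 3: 'd' vs 'c' => differ
  Position 4: 'b' vs 'a' => differ
  Position 5: 'c' vs 'b' => differ
Total differences (Hamming distance): 5

5


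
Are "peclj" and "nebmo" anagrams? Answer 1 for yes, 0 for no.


Strings: "peclj", "nebmo"
Sorted first:  cejlp
Sorted second: bemno
Differ at position 0: 'c' vs 'b' => not anagrams

0


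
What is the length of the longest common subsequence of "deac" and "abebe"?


LCS of "deac" and "abebe"
DP table:
           a    b    e    b    e
      0    0    0    0    0    0
  d   0    0    0    0    0    0
  e   0    0    0    1    1    1
  a   0    1    1    1    1    1
  c   0    1    1    1    1    1
LCS length = dp[4][5] = 1

1


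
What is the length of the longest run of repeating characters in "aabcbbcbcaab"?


Input: "aabcbbcbcaab"
Scanning for longest run:
  Position 1 ('a'): continues run of 'a', length=2
  Position 2 ('b'): new char, reset run to 1
  Position 3 ('c'): new char, reset run to 1
  Position 4 ('b'): new char, reset run to 1
  Position 5 ('b'): continues run of 'b', length=2
  Position 6 ('c'): new char, reset run to 1
  Position 7 ('b'): new char, reset run to 1
  Position 8 ('c'): new char, reset run to 1
  Position 9 ('a'): new char, reset run to 1
  Position 10 ('a'): continues run of 'a', length=2
  Position 11 ('b'): new char, reset run to 1
Longest run: 'a' with length 2

2


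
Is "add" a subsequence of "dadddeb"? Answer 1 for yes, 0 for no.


Check if "add" is a subsequence of "dadddeb"
Greedy scan:
  Position 0 ('d'): no match needed
  Position 1 ('a'): matches sub[0] = 'a'
  Position 2 ('d'): matches sub[1] = 'd'
  Position 3 ('d'): matches sub[2] = 'd'
  Position 4 ('d'): no match needed
  Position 5 ('e'): no match needed
  Position 6 ('b'): no match needed
All 3 characters matched => is a subsequence

1


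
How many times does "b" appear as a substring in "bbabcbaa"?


Searching for "b" in "bbabcbaa"
Scanning each position:
  Position 0: "b" => MATCH
  Position 1: "b" => MATCH
  Position 2: "a" => no
  Position 3: "b" => MATCH
  Position 4: "c" => no
  Position 5: "b" => MATCH
  Position 6: "a" => no
  Position 7: "a" => no
Total occurrences: 4

4


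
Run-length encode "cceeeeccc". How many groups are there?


Input: cceeeeccc
Scanning for consecutive runs:
  Group 1: 'c' x 2 (positions 0-1)
  Group 2: 'e' x 4 (positions 2-5)
  Group 3: 'c' x 3 (positions 6-8)
Total groups: 3

3


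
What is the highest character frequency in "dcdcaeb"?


Input: dcdcaeb
Character counts:
  'a': 1
  'b': 1
  'c': 2
  'd': 2
  'e': 1
Maximum frequency: 2

2


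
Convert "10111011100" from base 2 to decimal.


Input: "10111011100" in base 2
Positional expansion:
  Digit '1' (value 1) x 2^10 = 1024
  Digit '0' (value 0) x 2^9 = 0
  Digit '1' (value 1) x 2^8 = 256
  Digit '1' (value 1) x 2^7 = 128
  Digit '1' (value 1) x 2^6 = 64
  Digit '0' (value 0) x 2^5 = 0
  Digit '1' (value 1) x 2^4 = 16
  Digit '1' (value 1) x 2^3 = 8
  Digit '1' (value 1) x 2^2 = 4
  Digit '0' (value 0) x 2^1 = 0
  Digit '0' (value 0) x 2^0 = 0
Sum = 1500

1500


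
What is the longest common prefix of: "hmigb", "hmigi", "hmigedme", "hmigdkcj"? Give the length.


Words: hmigb, hmigi, hmigedme, hmigdkcj
  Position 0: all 'h' => match
  Position 1: all 'm' => match
  Position 2: all 'i' => match
  Position 3: all 'g' => match
  Position 4: ('b', 'i', 'e', 'd') => mismatch, stop
LCP = "hmig" (length 4)

4


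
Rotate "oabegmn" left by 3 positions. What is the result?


Input: "oabegmn", rotate left by 3
First 3 characters: "oab"
Remaining characters: "egmn"
Concatenate remaining + first: "egmn" + "oab" = "egmnoab"

egmnoab


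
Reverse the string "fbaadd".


Input: fbaadd
Reading characters right to left:
  Position 5: 'd'
  Position 4: 'd'
  Position 3: 'a'
  Position 2: 'a'
  Position 1: 'b'
  Position 0: 'f'
Reversed: ddaabf

ddaabf


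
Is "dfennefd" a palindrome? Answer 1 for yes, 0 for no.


Input: dfennefd
Reversed: dfennefd
  Compare pos 0 ('d') with pos 7 ('d'): match
  Compare pos 1 ('f') with pos 6 ('f'): match
  Compare pos 2 ('e') with pos 5 ('e'): match
  Compare pos 3 ('n') with pos 4 ('n'): match
Result: palindrome

1


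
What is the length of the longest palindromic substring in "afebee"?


Input: "afebee"
Checking substrings for palindromes:
  [2:5] "ebe" (len 3) => palindrome
  [4:6] "ee" (len 2) => palindrome
Longest palindromic substring: "ebe" with length 3

3


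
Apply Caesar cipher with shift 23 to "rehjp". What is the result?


Caesar cipher: shift "rehjp" by 23
  'r' (pos 17) + 23 = pos 14 = 'o'
  'e' (pos 4) + 23 = pos 1 = 'b'
  'h' (pos 7) + 23 = pos 4 = 'e'
  'j' (pos 9) + 23 = pos 6 = 'g'
  'p' (pos 15) + 23 = pos 12 = 'm'
Result: obegm

obegm


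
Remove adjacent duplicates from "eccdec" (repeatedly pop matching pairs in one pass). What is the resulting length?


Input: eccdec
Stack-based adjacent duplicate removal:
  Read 'e': push. Stack: e
  Read 'c': push. Stack: ec
  Read 'c': matches stack top 'c' => pop. Stack: e
  Read 'd': push. Stack: ed
  Read 'e': push. Stack: ede
  Read 'c': push. Stack: edec
Final stack: "edec" (length 4)

4


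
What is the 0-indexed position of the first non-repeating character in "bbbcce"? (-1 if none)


Input: bbbcce
Character frequencies:
  'b': 3
  'c': 2
  'e': 1
Scanning left to right for freq == 1:
  Position 0 ('b'): freq=3, skip
  Position 1 ('b'): freq=3, skip
  Position 2 ('b'): freq=3, skip
  Position 3 ('c'): freq=2, skip
  Position 4 ('c'): freq=2, skip
  Position 5 ('e'): unique! => answer = 5

5


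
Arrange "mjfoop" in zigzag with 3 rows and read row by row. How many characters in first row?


Zigzag "mjfoop" into 3 rows:
Placing characters:
  'm' => row 0
  'j' => row 1
  'f' => row 2
  'o' => row 1
  'o' => row 0
  'p' => row 1
Rows:
  Row 0: "mo"
  Row 1: "jop"
  Row 2: "f"
First row length: 2

2


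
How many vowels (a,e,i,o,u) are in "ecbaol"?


Input: ecbaol
Checking each character:
  'e' at position 0: vowel (running total: 1)
  'c' at position 1: consonant
  'b' at position 2: consonant
  'a' at position 3: vowel (running total: 2)
  'o' at position 4: vowel (running total: 3)
  'l' at position 5: consonant
Total vowels: 3

3


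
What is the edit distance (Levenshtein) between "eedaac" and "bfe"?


Computing edit distance: "eedaac" -> "bfe"
DP table:
           b    f    e
      0    1    2    3
  e   1    1    2    2
  e   2    2    2    2
  d   3    3    3    3
  a   4    4    4    4
  a   5    5    5    5
  c   6    6    6    6
Edit distance = dp[6][3] = 6

6


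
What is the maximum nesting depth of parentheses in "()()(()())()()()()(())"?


Input: "()()(()())()()()()(())"
Tracking depth:
  Position 0 '(': depth becomes 1
  Position 1 ')': depth becomes 0
  Position 2 '(': depth becomes 1
  Position 3 ')': depth becomes 0
  Position 4 '(': depth becomes 1
  Position 5 '(': depth becomes 2
  Position 6 ')': depth becomes 1
  Position 7 '(': depth becomes 2
  Position 8 ')': depth becomes 1
  Position 9 ')': depth becomes 0
  Position 10 '(': depth becomes 1
  Position 11 ')': depth becomes 0
  Position 12 '(': depth becomes 1
  Position 13 ')': depth becomes 0
  Position 14 '(': depth becomes 1
  Position 15 ')': depth becomes 0
  Position 16 '(': depth becomes 1
  Position 17 ')': depth becomes 0
  Position 18 '(': depth becomes 1
  Position 19 '(': depth becomes 2
  Position 20 ')': depth becomes 1
  Position 21 ')': depth becomes 0
Maximum depth reached: 2

2


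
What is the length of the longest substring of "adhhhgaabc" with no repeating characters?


Input: "adhhhgaabc"
Sliding window (track last position of each char):
  Position 0 ('a'): window [0,0] length 1 -- new best
  Position 1 ('d'): window [0,1] length 2 -- new best
  Position 2 ('h'): window [0,2] length 3 -- new best
  Position 3 ('h'): repeat (last at 2), move window start to 3
  Position 3 ('h'): window [3,3] length 1
  Position 4 ('h'): repeat (last at 3), move window start to 4
  Position 4 ('h'): window [4,4] length 1
  Position 5 ('g'): window [4,5] length 2
  Position 6 ('a'): window [4,6] length 3
  Position 7 ('a'): repeat (last at 6), move window start to 7
  Position 7 ('a'): window [7,7] length 1
  Position 8 ('b'): window [7,8] length 2
  Position 9 ('c'): window [7,9] length 3
Longest substring with no repeats: "adh" with length 3

3


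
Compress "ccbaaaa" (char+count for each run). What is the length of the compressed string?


Input: ccbaaaa
Runs:
  'c' x 2 => "c2"
  'b' x 1 => "b1"
  'a' x 4 => "a4"
Compressed: "c2b1a4"
Compressed length: 6

6


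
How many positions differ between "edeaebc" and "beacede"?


Comparing "edeaebc" and "beacede" position by position:
  Position 0: 'e' vs 'b' => DIFFER
  Position 1: 'd' vs 'e' => DIFFER
  Position 2: 'e' vs 'a' => DIFFER
  Position 3: 'a' vs 'c' => DIFFER
  Position 4: 'e' vs 'e' => same
  Position 5: 'b' vs 'd' => DIFFER
  Position 6: 'c' vs 'e' => DIFFER
Positions that differ: 6

6


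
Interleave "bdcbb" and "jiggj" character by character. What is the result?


Interleaving "bdcbb" and "jiggj":
  Position 0: 'b' from first, 'j' from second => "bj"
  Position 1: 'd' from first, 'i' from second => "di"
  Position 2: 'c' from first, 'g' from second => "cg"
  Position 3: 'b' from first, 'g' from second => "bg"
  Position 4: 'b' from first, 'j' from second => "bj"
Result: bjdicgbgbj

bjdicgbgbj


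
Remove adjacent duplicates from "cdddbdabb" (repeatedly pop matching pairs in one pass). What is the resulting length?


Input: cdddbdabb
Stack-based adjacent duplicate removal:
  Read 'c': push. Stack: c
  Read 'd': push. Stack: cd
  Read 'd': matches stack top 'd' => pop. Stack: c
  Read 'd': push. Stack: cd
  Read 'b': push. Stack: cdb
  Read 'd': push. Stack: cdbd
  Read 'a': push. Stack: cdbda
  Read 'b': push. Stack: cdbdab
  Read 'b': matches stack top 'b' => pop. Stack: cdbda
Final stack: "cdbda" (length 5)

5


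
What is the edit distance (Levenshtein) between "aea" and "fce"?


Computing edit distance: "aea" -> "fce"
DP table:
           f    c    e
      0    1    2    3
  a   1    1    2    3
  e   2    2    2    2
  a   3    3    3    3
Edit distance = dp[3][3] = 3

3


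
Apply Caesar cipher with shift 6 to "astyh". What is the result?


Caesar cipher: shift "astyh" by 6
  'a' (pos 0) + 6 = pos 6 = 'g'
  's' (pos 18) + 6 = pos 24 = 'y'
  't' (pos 19) + 6 = pos 25 = 'z'
  'y' (pos 24) + 6 = pos 4 = 'e'
  'h' (pos 7) + 6 = pos 13 = 'n'
Result: gyzen

gyzen


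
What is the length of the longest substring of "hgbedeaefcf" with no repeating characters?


Input: "hgbedeaefcf"
Sliding window (track last position of each char):
  Position 0 ('h'): window [0,0] length 1 -- new best
  Position 1 ('g'): window [0,1] length 2 -- new best
  Position 2 ('b'): window [0,2] length 3 -- new best
  Position 3 ('e'): window [0,3] length 4 -- new best
  Position 4 ('d'): window [0,4] length 5 -- new best
  Position 5 ('e'): repeat (last at 3), move window start to 4
  Position 5 ('e'): window [4,5] length 2
  Position 6 ('a'): window [4,6] length 3
  Position 7 ('e'): repeat (last at 5), move window start to 6
  Position 7 ('e'): window [6,7] length 2
  Position 8 ('f'): window [6,8] length 3
  Position 9 ('c'): window [6,9] length 4
  Position 10 ('f'): repeat (last at 8), move window start to 9
  Position 10 ('f'): window [9,10] length 2
Longest substring with no repeats: "hgbed" with length 5

5


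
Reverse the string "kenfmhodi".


Input: kenfmhodi
Reading characters right to left:
  Position 8: 'i'
  Position 7: 'd'
  Position 6: 'o'
  Position 5: 'h'
  Position 4: 'm'
  Position 3: 'f'
  Position 2: 'n'
  Position 1: 'e'
  Position 0: 'k'
Reversed: idohmfnek

idohmfnek


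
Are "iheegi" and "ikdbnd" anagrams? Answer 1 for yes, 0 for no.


Strings: "iheegi", "ikdbnd"
Sorted first:  eeghii
Sorted second: bddikn
Differ at position 0: 'e' vs 'b' => not anagrams

0


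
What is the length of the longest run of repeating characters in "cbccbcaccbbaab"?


Input: "cbccbcaccbbaab"
Scanning for longest run:
  Position 1 ('b'): new char, reset run to 1
  Position 2 ('c'): new char, reset run to 1
  Position 3 ('c'): continues run of 'c', length=2
  Position 4 ('b'): new char, reset run to 1
  Position 5 ('c'): new char, reset run to 1
  Position 6 ('a'): new char, reset run to 1
  Position 7 ('c'): new char, reset run to 1
  Position 8 ('c'): continues run of 'c', length=2
  Position 9 ('b'): new char, reset run to 1
  Position 10 ('b'): continues run of 'b', length=2
  Position 11 ('a'): new char, reset run to 1
  Position 12 ('a'): continues run of 'a', length=2
  Position 13 ('b'): new char, reset run to 1
Longest run: 'c' with length 2

2


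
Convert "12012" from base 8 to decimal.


Input: "12012" in base 8
Positional expansion:
  Digit '1' (value 1) x 8^4 = 4096
  Digit '2' (value 2) x 8^3 = 1024
  Digit '0' (value 0) x 8^2 = 0
  Digit '1' (value 1) x 8^1 = 8
  Digit '2' (value 2) x 8^0 = 2
Sum = 5130

5130


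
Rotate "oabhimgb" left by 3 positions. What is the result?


Input: "oabhimgb", rotate left by 3
First 3 characters: "oab"
Remaining characters: "himgb"
Concatenate remaining + first: "himgb" + "oab" = "himgboab"

himgboab


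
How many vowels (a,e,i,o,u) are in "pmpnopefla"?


Input: pmpnopefla
Checking each character:
  'p' at position 0: consonant
  'm' at position 1: consonant
  'p' at position 2: consonant
  'n' at position 3: consonant
  'o' at position 4: vowel (running total: 1)
  'p' at position 5: consonant
  'e' at position 6: vowel (running total: 2)
  'f' at position 7: consonant
  'l' at position 8: consonant
  'a' at position 9: vowel (running total: 3)
Total vowels: 3

3


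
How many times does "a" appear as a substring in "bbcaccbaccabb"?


Searching for "a" in "bbcaccbaccabb"
Scanning each position:
  Position 0: "b" => no
  Position 1: "b" => no
  Position 2: "c" => no
  Position 3: "a" => MATCH
  Position 4: "c" => no
  Position 5: "c" => no
  Position 6: "b" => no
  Position 7: "a" => MATCH
  Position 8: "c" => no
  Position 9: "c" => no
  Position 10: "a" => MATCH
  Position 11: "b" => no
  Position 12: "b" => no
Total occurrences: 3

3


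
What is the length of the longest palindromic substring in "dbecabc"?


Input: "dbecabc"
Checking substrings for palindromes:
  No multi-char palindromic substrings found
Longest palindromic substring: "d" with length 1

1


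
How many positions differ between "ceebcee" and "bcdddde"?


Comparing "ceebcee" and "bcdddde" position by position:
  Position 0: 'c' vs 'b' => DIFFER
  Position 1: 'e' vs 'c' => DIFFER
  Position 2: 'e' vs 'd' => DIFFER
  Position 3: 'b' vs 'd' => DIFFER
  Position 4: 'c' vs 'd' => DIFFER
  Position 5: 'e' vs 'd' => DIFFER
  Position 6: 'e' vs 'e' => same
Positions that differ: 6

6


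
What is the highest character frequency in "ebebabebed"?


Input: ebebabebed
Character counts:
  'a': 1
  'b': 4
  'd': 1
  'e': 4
Maximum frequency: 4

4


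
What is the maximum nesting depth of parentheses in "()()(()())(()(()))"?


Input: "()()(()())(()(()))"
Tracking depth:
  Position 0 '(': depth becomes 1
  Position 1 ')': depth becomes 0
  Position 2 '(': depth becomes 1
  Position 3 ')': depth becomes 0
  Position 4 '(': depth becomes 1
  Position 5 '(': depth becomes 2
  Position 6 ')': depth becomes 1
  Position 7 '(': depth becomes 2
  Position 8 ')': depth becomes 1
  Position 9 ')': depth becomes 0
  Position 10 '(': depth becomes 1
  Position 11 '(': depth becomes 2
  Position 12 ')': depth becomes 1
  Position 13 '(': depth becomes 2
  Position 14 '(': depth becomes 3
  Position 15 ')': depth becomes 2
  Position 16 ')': depth becomes 1
  Position 17 ')': depth becomes 0
Maximum depth reached: 3

3


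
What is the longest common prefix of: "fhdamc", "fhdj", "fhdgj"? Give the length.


Words: fhdamc, fhdj, fhdgj
  Position 0: all 'f' => match
  Position 1: all 'h' => match
  Position 2: all 'd' => match
  Position 3: ('a', 'j', 'g') => mismatch, stop
LCP = "fhd" (length 3)

3


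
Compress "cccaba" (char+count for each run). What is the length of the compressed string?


Input: cccaba
Runs:
  'c' x 3 => "c3"
  'a' x 1 => "a1"
  'b' x 1 => "b1"
  'a' x 1 => "a1"
Compressed: "c3a1b1a1"
Compressed length: 8

8


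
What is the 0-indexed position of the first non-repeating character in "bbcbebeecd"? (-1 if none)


Input: bbcbebeecd
Character frequencies:
  'b': 4
  'c': 2
  'd': 1
  'e': 3
Scanning left to right for freq == 1:
  Position 0 ('b'): freq=4, skip
  Position 1 ('b'): freq=4, skip
  Position 2 ('c'): freq=2, skip
  Position 3 ('b'): freq=4, skip
  Position 4 ('e'): freq=3, skip
  Position 5 ('b'): freq=4, skip
  Position 6 ('e'): freq=3, skip
  Position 7 ('e'): freq=3, skip
  Position 8 ('c'): freq=2, skip
  Position 9 ('d'): unique! => answer = 9

9


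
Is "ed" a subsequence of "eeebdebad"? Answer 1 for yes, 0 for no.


Check if "ed" is a subsequence of "eeebdebad"
Greedy scan:
  Position 0 ('e'): matches sub[0] = 'e'
  Position 1 ('e'): no match needed
  Position 2 ('e'): no match needed
  Position 3 ('b'): no match needed
  Position 4 ('d'): matches sub[1] = 'd'
  Position 5 ('e'): no match needed
  Position 6 ('b'): no match needed
  Position 7 ('a'): no match needed
  Position 8 ('d'): no match needed
All 2 characters matched => is a subsequence

1


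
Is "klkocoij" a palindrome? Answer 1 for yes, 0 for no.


Input: klkocoij
Reversed: jiocoklk
  Compare pos 0 ('k') with pos 7 ('j'): MISMATCH
  Compare pos 1 ('l') with pos 6 ('i'): MISMATCH
  Compare pos 2 ('k') with pos 5 ('o'): MISMATCH
  Compare pos 3 ('o') with pos 4 ('c'): MISMATCH
Result: not a palindrome

0


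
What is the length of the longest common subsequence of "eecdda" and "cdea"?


LCS of "eecdda" and "cdea"
DP table:
           c    d    e    a
      0    0    0    0    0
  e   0    0    0    1    1
  e   0    0    0    1    1
  c   0    1    1    1    1
  d   0    1    2    2    2
  d   0    1    2    2    2
  a   0    1    2    2    3
LCS length = dp[6][4] = 3

3


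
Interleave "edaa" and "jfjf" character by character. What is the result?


Interleaving "edaa" and "jfjf":
  Position 0: 'e' from first, 'j' from second => "ej"
  Position 1: 'd' from first, 'f' from second => "df"
  Position 2: 'a' from first, 'j' from second => "aj"
  Position 3: 'a' from first, 'f' from second => "af"
Result: ejdfajaf

ejdfajaf


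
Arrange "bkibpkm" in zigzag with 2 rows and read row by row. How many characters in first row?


Zigzag "bkibpkm" into 2 rows:
Placing characters:
  'b' => row 0
  'k' => row 1
  'i' => row 0
  'b' => row 1
  'p' => row 0
  'k' => row 1
  'm' => row 0
Rows:
  Row 0: "bipm"
  Row 1: "kbk"
First row length: 4

4


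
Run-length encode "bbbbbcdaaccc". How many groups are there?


Input: bbbbbcdaaccc
Scanning for consecutive runs:
  Group 1: 'b' x 5 (positions 0-4)
  Group 2: 'c' x 1 (positions 5-5)
  Group 3: 'd' x 1 (positions 6-6)
  Group 4: 'a' x 2 (positions 7-8)
  Group 5: 'c' x 3 (positions 9-11)
Total groups: 5

5


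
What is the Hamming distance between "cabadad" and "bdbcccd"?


Comparing "cabadad" and "bdbcccd" position by position:
  Position 0: 'c' vs 'b' => differ
  Position 1: 'a' vs 'd' => differ
  Position 2: 'b' vs 'b' => same
  Position 3: 'a' vs 'c' => differ
  Position 4: 'd' vs 'c' => differ
  Position 5: 'a' vs 'c' => differ
  Position 6: 'd' vs 'd' => same
Total differences (Hamming distance): 5

5


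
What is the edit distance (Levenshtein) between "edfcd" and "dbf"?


Computing edit distance: "edfcd" -> "dbf"
DP table:
           d    b    f
      0    1    2    3
  e   1    1    2    3
  d   2    1    2    3
  f   3    2    2    2
  c   4    3    3    3
  d   5    4    4    4
Edit distance = dp[5][3] = 4

4


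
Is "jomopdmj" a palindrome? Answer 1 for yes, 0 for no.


Input: jomopdmj
Reversed: jmdpomoj
  Compare pos 0 ('j') with pos 7 ('j'): match
  Compare pos 1 ('o') with pos 6 ('m'): MISMATCH
  Compare pos 2 ('m') with pos 5 ('d'): MISMATCH
  Compare pos 3 ('o') with pos 4 ('p'): MISMATCH
Result: not a palindrome

0


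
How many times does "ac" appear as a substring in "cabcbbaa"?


Searching for "ac" in "cabcbbaa"
Scanning each position:
  Position 0: "ca" => no
  Position 1: "ab" => no
  Position 2: "bc" => no
  Position 3: "cb" => no
  Position 4: "bb" => no
  Position 5: "ba" => no
  Position 6: "aa" => no
Total occurrences: 0

0


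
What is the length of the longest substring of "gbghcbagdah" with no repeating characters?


Input: "gbghcbagdah"
Sliding window (track last position of each char):
  Position 0 ('g'): window [0,0] length 1 -- new best
  Position 1 ('b'): window [0,1] length 2 -- new best
  Position 2 ('g'): repeat (last at 0), move window start to 1
  Position 2 ('g'): window [1,2] length 2
  Position 3 ('h'): window [1,3] length 3 -- new best
  Position 4 ('c'): window [1,4] length 4 -- new best
  Position 5 ('b'): repeat (last at 1), move window start to 2
  Position 5 ('b'): window [2,5] length 4
  Position 6 ('a'): window [2,6] length 5 -- new best
  Position 7 ('g'): repeat (last at 2), move window start to 3
  Position 7 ('g'): window [3,7] length 5
  Position 8 ('d'): window [3,8] length 6 -- new best
  Position 9 ('a'): repeat (last at 6), move window start to 7
  Position 9 ('a'): window [7,9] length 3
  Position 10 ('h'): window [7,10] length 4
Longest substring with no repeats: "hcbagd" with length 6

6


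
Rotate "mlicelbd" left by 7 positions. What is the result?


Input: "mlicelbd", rotate left by 7
First 7 characters: "mlicelb"
Remaining characters: "d"
Concatenate remaining + first: "d" + "mlicelb" = "dmlicelb"

dmlicelb


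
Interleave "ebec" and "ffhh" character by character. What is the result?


Interleaving "ebec" and "ffhh":
  Position 0: 'e' from first, 'f' from second => "ef"
  Position 1: 'b' from first, 'f' from second => "bf"
  Position 2: 'e' from first, 'h' from second => "eh"
  Position 3: 'c' from first, 'h' from second => "ch"
Result: efbfehch

efbfehch


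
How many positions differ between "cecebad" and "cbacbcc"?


Comparing "cecebad" and "cbacbcc" position by position:
  Position 0: 'c' vs 'c' => same
  Position 1: 'e' vs 'b' => DIFFER
  Position 2: 'c' vs 'a' => DIFFER
  Position 3: 'e' vs 'c' => DIFFER
  Position 4: 'b' vs 'b' => same
  Position 5: 'a' vs 'c' => DIFFER
  Position 6: 'd' vs 'c' => DIFFER
Positions that differ: 5

5


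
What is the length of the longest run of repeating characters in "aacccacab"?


Input: "aacccacab"
Scanning for longest run:
  Position 1 ('a'): continues run of 'a', length=2
  Position 2 ('c'): new char, reset run to 1
  Position 3 ('c'): continues run of 'c', length=2
  Position 4 ('c'): continues run of 'c', length=3
  Position 5 ('a'): new char, reset run to 1
  Position 6 ('c'): new char, reset run to 1
  Position 7 ('a'): new char, reset run to 1
  Position 8 ('b'): new char, reset run to 1
Longest run: 'c' with length 3

3


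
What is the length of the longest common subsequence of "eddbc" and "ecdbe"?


LCS of "eddbc" and "ecdbe"
DP table:
           e    c    d    b    e
      0    0    0    0    0    0
  e   0    1    1    1    1    1
  d   0    1    1    2    2    2
  d   0    1    1    2    2    2
  b   0    1    1    2    3    3
  c   0    1    2    2    3    3
LCS length = dp[5][5] = 3

3


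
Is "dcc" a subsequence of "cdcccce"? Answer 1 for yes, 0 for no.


Check if "dcc" is a subsequence of "cdcccce"
Greedy scan:
  Position 0 ('c'): no match needed
  Position 1 ('d'): matches sub[0] = 'd'
  Position 2 ('c'): matches sub[1] = 'c'
  Position 3 ('c'): matches sub[2] = 'c'
  Position 4 ('c'): no match needed
  Position 5 ('c'): no match needed
  Position 6 ('e'): no match needed
All 3 characters matched => is a subsequence

1


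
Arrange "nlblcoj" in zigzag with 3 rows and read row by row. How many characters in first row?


Zigzag "nlblcoj" into 3 rows:
Placing characters:
  'n' => row 0
  'l' => row 1
  'b' => row 2
  'l' => row 1
  'c' => row 0
  'o' => row 1
  'j' => row 2
Rows:
  Row 0: "nc"
  Row 1: "llo"
  Row 2: "bj"
First row length: 2

2


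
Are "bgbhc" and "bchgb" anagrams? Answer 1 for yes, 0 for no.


Strings: "bgbhc", "bchgb"
Sorted first:  bbcgh
Sorted second: bbcgh
Sorted forms match => anagrams

1


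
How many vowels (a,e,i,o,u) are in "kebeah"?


Input: kebeah
Checking each character:
  'k' at position 0: consonant
  'e' at position 1: vowel (running total: 1)
  'b' at position 2: consonant
  'e' at position 3: vowel (running total: 2)
  'a' at position 4: vowel (running total: 3)
  'h' at position 5: consonant
Total vowels: 3

3


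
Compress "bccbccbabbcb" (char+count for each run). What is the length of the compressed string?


Input: bccbccbabbcb
Runs:
  'b' x 1 => "b1"
  'c' x 2 => "c2"
  'b' x 1 => "b1"
  'c' x 2 => "c2"
  'b' x 1 => "b1"
  'a' x 1 => "a1"
  'b' x 2 => "b2"
  'c' x 1 => "c1"
  'b' x 1 => "b1"
Compressed: "b1c2b1c2b1a1b2c1b1"
Compressed length: 18

18


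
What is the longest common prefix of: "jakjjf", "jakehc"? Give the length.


Words: jakjjf, jakehc
  Position 0: all 'j' => match
  Position 1: all 'a' => match
  Position 2: all 'k' => match
  Position 3: ('j', 'e') => mismatch, stop
LCP = "jak" (length 3)

3


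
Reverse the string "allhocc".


Input: allhocc
Reading characters right to left:
  Position 6: 'c'
  Position 5: 'c'
  Position 4: 'o'
  Position 3: 'h'
  Position 2: 'l'
  Position 1: 'l'
  Position 0: 'a'
Reversed: ccohlla

ccohlla


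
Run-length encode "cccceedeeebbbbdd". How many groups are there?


Input: cccceedeeebbbbdd
Scanning for consecutive runs:
  Group 1: 'c' x 4 (positions 0-3)
  Group 2: 'e' x 2 (positions 4-5)
  Group 3: 'd' x 1 (positions 6-6)
  Group 4: 'e' x 3 (positions 7-9)
  Group 5: 'b' x 4 (positions 10-13)
  Group 6: 'd' x 2 (positions 14-15)
Total groups: 6

6


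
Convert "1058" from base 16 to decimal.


Input: "1058" in base 16
Positional expansion:
  Digit '1' (value 1) x 16^3 = 4096
  Digit '0' (value 0) x 16^2 = 0
  Digit '5' (value 5) x 16^1 = 80
  Digit '8' (value 8) x 16^0 = 8
Sum = 4184

4184


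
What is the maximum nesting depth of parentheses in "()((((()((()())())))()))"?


Input: "()((((()((()())())))()))"
Tracking depth:
  Position 0 '(': depth becomes 1
  Position 1 ')': depth becomes 0
  Position 2 '(': depth becomes 1
  Position 3 '(': depth becomes 2
  Position 4 '(': depth becomes 3
  Position 5 '(': depth becomes 4
  Position 6 '(': depth becomes 5
  Position 7 ')': depth becomes 4
  Position 8 '(': depth becomes 5
  Position 9 '(': depth becomes 6
  Position 10 '(': depth becomes 7
  Position 11 ')': depth becomes 6
  Position 12 '(': depth becomes 7
  Position 13 ')': depth becomes 6
  Position 14 ')': depth becomes 5
  Position 15 '(': depth becomes 6
  Position 16 ')': depth becomes 5
  Position 17 ')': depth becomes 4
  Position 18 ')': depth becomes 3
  Position 19 ')': depth becomes 2
  Position 20 '(': depth becomes 3
  Position 21 ')': depth becomes 2
  Position 22 ')': depth becomes 1
  Position 23 ')': depth becomes 0
Maximum depth reached: 7

7
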